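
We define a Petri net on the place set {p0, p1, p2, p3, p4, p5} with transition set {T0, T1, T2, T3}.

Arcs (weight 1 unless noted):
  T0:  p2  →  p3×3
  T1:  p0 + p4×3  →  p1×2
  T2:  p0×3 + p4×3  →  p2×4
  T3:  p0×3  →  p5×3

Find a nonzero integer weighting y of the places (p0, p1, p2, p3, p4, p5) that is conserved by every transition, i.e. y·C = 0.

y = (p0:0, p1:6, p2:3, p3:1, p4:4, p5:0)

Incidence matrix C (rows=places, cols=transitions):
       T0   T1   T2   T3
   p0   0   -1   -3   -3
   p1   0    2    0    0
   p2  -1    0    4    0
   p3   3    0    0    0
   p4   0   -3   -3    0
   p5   0    0    0    3

Candidate y = [0, 6, 3, 1, 4, 0]; check y·C column-wise:
  col T0: 6·0 + 3·-1 + 1·3 + 4·0 = 0
  col T1: 0·-1 + 6·2 + 3·0 + 1·0 + 4·-3 = 0
  col T2: 0·-3 + 6·0 + 3·4 + 1·0 + 4·-3 = 0
  col T3: 0·-3 + 6·0 + 3·0 + 1·0 + 4·0 + 0·3 = 0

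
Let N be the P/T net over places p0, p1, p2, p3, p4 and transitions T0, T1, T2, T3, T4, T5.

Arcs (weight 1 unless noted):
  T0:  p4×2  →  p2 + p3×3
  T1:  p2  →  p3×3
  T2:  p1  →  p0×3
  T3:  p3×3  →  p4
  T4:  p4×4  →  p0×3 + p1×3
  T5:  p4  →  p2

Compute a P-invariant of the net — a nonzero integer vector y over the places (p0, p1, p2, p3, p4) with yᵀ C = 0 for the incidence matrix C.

Incidence matrix C (rows=places, cols=transitions):
       T0   T1   T2   T3   T4   T5
   p0   0    0    3    0    3    0
   p1   0    0   -1    0    3    0
   p2   1   -1    0    0    0    1
   p3   3    3    0   -3    0    0
   p4  -2    0    0    1   -4   -1

Candidate y = [1, 3, 3, 1, 3]; check y·C column-wise:
  col T0: 1·0 + 3·0 + 3·1 + 1·3 + 3·-2 = 0
  col T1: 1·0 + 3·0 + 3·-1 + 1·3 + 3·0 = 0
  col T2: 1·3 + 3·-1 + 3·0 + 1·0 + 3·0 = 0
  col T3: 1·0 + 3·0 + 3·0 + 1·-3 + 3·1 = 0
  col T4: 1·3 + 3·3 + 3·0 + 1·0 + 3·-4 = 0
  col T5: 1·0 + 3·0 + 3·1 + 1·0 + 3·-1 = 0

y = (p0:1, p1:3, p2:3, p3:1, p4:3)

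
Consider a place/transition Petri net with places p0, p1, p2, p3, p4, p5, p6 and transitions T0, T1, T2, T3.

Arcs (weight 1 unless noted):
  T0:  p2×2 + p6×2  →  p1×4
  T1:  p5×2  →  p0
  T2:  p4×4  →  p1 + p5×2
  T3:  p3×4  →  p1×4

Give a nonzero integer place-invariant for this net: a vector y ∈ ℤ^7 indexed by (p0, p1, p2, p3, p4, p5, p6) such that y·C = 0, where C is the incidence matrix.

y = (p0:0, p1:4, p2:8, p3:4, p4:1, p5:0, p6:0)

Incidence matrix C (rows=places, cols=transitions):
       T0   T1   T2   T3
   p0   0    1    0    0
   p1   4    0    1    4
   p2  -2    0    0    0
   p3   0    0    0   -4
   p4   0    0   -4    0
   p5   0   -2    2    0
   p6  -2    0    0    0

Candidate y = [0, 4, 8, 4, 1, 0, 0]; check y·C column-wise:
  col T0: 4·4 + 8·-2 + 4·0 + 1·0 + 0·-2 = 0
  col T1: 0·1 + 4·0 + 8·0 + 4·0 + 1·0 + 0·-2 = 0
  col T2: 4·1 + 8·0 + 4·0 + 1·-4 + 0·2 = 0
  col T3: 4·4 + 8·0 + 4·-4 + 1·0 = 0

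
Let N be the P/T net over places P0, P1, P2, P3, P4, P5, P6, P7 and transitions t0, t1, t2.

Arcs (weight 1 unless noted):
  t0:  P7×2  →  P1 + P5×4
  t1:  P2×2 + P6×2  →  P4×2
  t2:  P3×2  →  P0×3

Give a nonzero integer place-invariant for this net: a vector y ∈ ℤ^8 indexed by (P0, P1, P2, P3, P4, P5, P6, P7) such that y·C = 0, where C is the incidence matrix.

Incidence matrix C (rows=places, cols=transitions):
       t0   t1   t2
   P0   0    0    3
   P1   1    0    0
   P2   0   -2    0
   P3   0    0   -2
   P4   0    2    0
   P5   4    0    0
   P6   0   -2    0
   P7  -2    0    0

Candidate y = [2, 0, 0, 3, 0, 0, 0, 0]; check y·C column-wise:
  col t0: 2·0 + 0·1 + 3·0 + 0·4 + 0·-2 = 0
  col t1: 2·0 + 0·-2 + 3·0 + 0·2 + 0·-2 = 0
  col t2: 2·3 + 3·-2 = 0

y = (P0:2, P1:0, P2:0, P3:3, P4:0, P5:0, P6:0, P7:0)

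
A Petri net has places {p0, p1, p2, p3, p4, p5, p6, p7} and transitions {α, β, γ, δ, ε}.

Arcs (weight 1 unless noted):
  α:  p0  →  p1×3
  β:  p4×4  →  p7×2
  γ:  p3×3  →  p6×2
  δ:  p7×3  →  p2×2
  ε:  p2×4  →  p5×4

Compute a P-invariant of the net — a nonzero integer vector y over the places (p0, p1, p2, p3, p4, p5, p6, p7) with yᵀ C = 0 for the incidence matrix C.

y = (p0:3, p1:1, p2:0, p3:0, p4:0, p5:0, p6:0, p7:0)

Incidence matrix C (rows=places, cols=transitions):
        α    β    γ    δ    ε
   p0  -1    0    0    0    0
   p1   3    0    0    0    0
   p2   0    0    0    2   -4
   p3   0    0   -3    0    0
   p4   0   -4    0    0    0
   p5   0    0    0    0    4
   p6   0    0    2    0    0
   p7   0    2    0   -3    0

Candidate y = [3, 1, 0, 0, 0, 0, 0, 0]; check y·C column-wise:
  col α: 3·-1 + 1·3 = 0
  col β: 3·0 + 1·0 + 0·-4 + 0·2 = 0
  col γ: 3·0 + 1·0 + 0·-3 + 0·2 = 0
  col δ: 3·0 + 1·0 + 0·2 + 0·-3 = 0
  col ε: 3·0 + 1·0 + 0·-4 + 0·4 = 0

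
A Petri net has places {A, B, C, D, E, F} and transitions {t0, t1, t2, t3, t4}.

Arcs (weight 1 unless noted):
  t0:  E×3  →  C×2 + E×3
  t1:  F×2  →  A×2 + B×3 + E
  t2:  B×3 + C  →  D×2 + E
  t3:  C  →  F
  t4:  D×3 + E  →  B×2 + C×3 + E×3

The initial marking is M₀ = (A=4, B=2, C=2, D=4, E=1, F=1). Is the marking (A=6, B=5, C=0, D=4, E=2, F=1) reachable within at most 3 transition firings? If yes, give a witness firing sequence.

YES — reachable via ⟨t3, t1, t3⟩ (3 firings)

step 1: fire t3:  (A=4, B=2, C=2, D=4, E=1, F=1) → (A=4, B=2, C=1, D=4, E=1, F=2)
step 2: fire t1:  (A=4, B=2, C=1, D=4, E=1, F=2) → (A=6, B=5, C=1, D=4, E=2, F=0)
step 3: fire t3:  (A=6, B=5, C=1, D=4, E=2, F=0) → (A=6, B=5, C=0, D=4, E=2, F=1)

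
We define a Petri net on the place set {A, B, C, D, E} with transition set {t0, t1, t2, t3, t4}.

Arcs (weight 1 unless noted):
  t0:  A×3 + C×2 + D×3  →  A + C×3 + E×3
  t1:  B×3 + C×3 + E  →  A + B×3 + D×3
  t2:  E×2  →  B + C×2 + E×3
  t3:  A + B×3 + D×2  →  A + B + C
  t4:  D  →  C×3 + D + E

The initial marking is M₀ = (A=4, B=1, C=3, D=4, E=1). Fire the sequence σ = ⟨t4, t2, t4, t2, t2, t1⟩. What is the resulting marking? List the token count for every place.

step 1: fire t4:  (A=4, B=1, C=3, D=4, E=1) → (A=4, B=1, C=6, D=4, E=2)
step 2: fire t2:  (A=4, B=1, C=6, D=4, E=2) → (A=4, B=2, C=8, D=4, E=3)
step 3: fire t4:  (A=4, B=2, C=8, D=4, E=3) → (A=4, B=2, C=11, D=4, E=4)
step 4: fire t2:  (A=4, B=2, C=11, D=4, E=4) → (A=4, B=3, C=13, D=4, E=5)
step 5: fire t2:  (A=4, B=3, C=13, D=4, E=5) → (A=4, B=4, C=15, D=4, E=6)
step 6: fire t1:  (A=4, B=4, C=15, D=4, E=6) → (A=5, B=4, C=12, D=7, E=5)

(A=5, B=4, C=12, D=7, E=5)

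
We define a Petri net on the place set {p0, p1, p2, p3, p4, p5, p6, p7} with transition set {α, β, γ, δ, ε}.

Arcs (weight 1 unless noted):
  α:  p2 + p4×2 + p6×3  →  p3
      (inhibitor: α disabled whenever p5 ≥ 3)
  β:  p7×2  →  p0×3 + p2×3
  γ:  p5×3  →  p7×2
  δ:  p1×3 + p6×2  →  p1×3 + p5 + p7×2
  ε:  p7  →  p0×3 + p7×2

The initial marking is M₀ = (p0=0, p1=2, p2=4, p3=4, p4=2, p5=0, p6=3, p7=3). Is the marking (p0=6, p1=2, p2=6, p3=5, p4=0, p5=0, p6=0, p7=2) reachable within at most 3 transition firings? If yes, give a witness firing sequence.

YES — reachable via ⟨α, β, ε⟩ (3 firings)

step 1: fire α:  (p0=0, p1=2, p2=4, p3=4, p4=2, p5=0, p6=3, p7=3) → (p0=0, p1=2, p2=3, p3=5, p4=0, p5=0, p6=0, p7=3)
step 2: fire β:  (p0=0, p1=2, p2=3, p3=5, p4=0, p5=0, p6=0, p7=3) → (p0=3, p1=2, p2=6, p3=5, p4=0, p5=0, p6=0, p7=1)
step 3: fire ε:  (p0=3, p1=2, p2=6, p3=5, p4=0, p5=0, p6=0, p7=1) → (p0=6, p1=2, p2=6, p3=5, p4=0, p5=0, p6=0, p7=2)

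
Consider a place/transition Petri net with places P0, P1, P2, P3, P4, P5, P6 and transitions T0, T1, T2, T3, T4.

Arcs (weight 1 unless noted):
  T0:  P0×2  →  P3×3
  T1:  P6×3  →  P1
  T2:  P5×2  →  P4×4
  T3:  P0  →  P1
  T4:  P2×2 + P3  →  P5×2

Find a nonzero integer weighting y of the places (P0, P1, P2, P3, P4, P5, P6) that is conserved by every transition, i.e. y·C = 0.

Incidence matrix C (rows=places, cols=transitions):
       T0   T1   T2   T3   T4
   P0  -2    0    0   -1    0
   P1   0    1    0    1    0
   P2   0    0    0    0   -2
   P3   3    0    0    0   -1
   P4   0    0    4    0    0
   P5   0    0   -2    0    2
   P6   0   -3    0    0    0

Candidate y = [0, 0, 2, 0, 1, 2, 0]; check y·C column-wise:
  col T0: 0·-2 + 2·0 + 0·3 + 1·0 + 2·0 = 0
  col T1: 0·1 + 2·0 + 1·0 + 2·0 + 0·-3 = 0
  col T2: 2·0 + 1·4 + 2·-2 = 0
  col T3: 0·-1 + 0·1 + 2·0 + 1·0 + 2·0 = 0
  col T4: 2·-2 + 0·-1 + 1·0 + 2·2 = 0

y = (P0:0, P1:0, P2:2, P3:0, P4:1, P5:2, P6:0)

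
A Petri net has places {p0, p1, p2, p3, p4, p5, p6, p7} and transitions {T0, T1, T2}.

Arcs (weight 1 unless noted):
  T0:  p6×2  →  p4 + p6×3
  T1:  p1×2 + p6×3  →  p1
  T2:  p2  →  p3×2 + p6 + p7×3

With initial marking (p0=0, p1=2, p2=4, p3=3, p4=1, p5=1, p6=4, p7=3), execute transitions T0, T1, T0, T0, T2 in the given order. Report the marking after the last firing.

(p0=0, p1=1, p2=3, p3=5, p4=4, p5=1, p6=5, p7=6)

step 1: fire T0:  (p0=0, p1=2, p2=4, p3=3, p4=1, p5=1, p6=4, p7=3) → (p0=0, p1=2, p2=4, p3=3, p4=2, p5=1, p6=5, p7=3)
step 2: fire T1:  (p0=0, p1=2, p2=4, p3=3, p4=2, p5=1, p6=5, p7=3) → (p0=0, p1=1, p2=4, p3=3, p4=2, p5=1, p6=2, p7=3)
step 3: fire T0:  (p0=0, p1=1, p2=4, p3=3, p4=2, p5=1, p6=2, p7=3) → (p0=0, p1=1, p2=4, p3=3, p4=3, p5=1, p6=3, p7=3)
step 4: fire T0:  (p0=0, p1=1, p2=4, p3=3, p4=3, p5=1, p6=3, p7=3) → (p0=0, p1=1, p2=4, p3=3, p4=4, p5=1, p6=4, p7=3)
step 5: fire T2:  (p0=0, p1=1, p2=4, p3=3, p4=4, p5=1, p6=4, p7=3) → (p0=0, p1=1, p2=3, p3=5, p4=4, p5=1, p6=5, p7=6)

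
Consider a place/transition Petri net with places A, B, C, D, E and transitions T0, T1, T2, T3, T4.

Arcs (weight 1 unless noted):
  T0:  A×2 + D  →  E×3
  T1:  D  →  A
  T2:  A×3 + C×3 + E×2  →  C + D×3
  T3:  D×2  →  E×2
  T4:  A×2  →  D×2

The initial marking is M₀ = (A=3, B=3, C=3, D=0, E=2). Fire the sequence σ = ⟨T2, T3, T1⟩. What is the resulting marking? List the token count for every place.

step 1: fire T2:  (A=3, B=3, C=3, D=0, E=2) → (A=0, B=3, C=1, D=3, E=0)
step 2: fire T3:  (A=0, B=3, C=1, D=3, E=0) → (A=0, B=3, C=1, D=1, E=2)
step 3: fire T1:  (A=0, B=3, C=1, D=1, E=2) → (A=1, B=3, C=1, D=0, E=2)

(A=1, B=3, C=1, D=0, E=2)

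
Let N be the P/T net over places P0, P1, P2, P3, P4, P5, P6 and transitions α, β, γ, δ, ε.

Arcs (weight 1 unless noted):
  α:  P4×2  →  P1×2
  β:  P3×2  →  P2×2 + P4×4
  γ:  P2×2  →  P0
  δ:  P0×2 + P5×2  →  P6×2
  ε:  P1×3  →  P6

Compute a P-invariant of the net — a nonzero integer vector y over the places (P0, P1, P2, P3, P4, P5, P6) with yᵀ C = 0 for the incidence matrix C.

Incidence matrix C (rows=places, cols=transitions):
        α    β    γ    δ    ε
   P0   0    0    1   -2    0
   P1   2    0    0    0   -3
   P2   0    2   -2    0    0
   P3   0   -2    0    0    0
   P4  -2    4    0    0    0
   P5   0    0    0   -2    0
   P6   0    0    0    2    1

Candidate y = [2, 0, 1, 1, 0, -2, 0]; check y·C column-wise:
  col α: 2·0 + 0·2 + 1·0 + 1·0 + 0·-2 + -2·0 = 0
  col β: 2·0 + 1·2 + 1·-2 + 0·4 + -2·0 = 0
  col γ: 2·1 + 1·-2 + 1·0 + -2·0 = 0
  col δ: 2·-2 + 1·0 + 1·0 + -2·-2 + 0·2 = 0
  col ε: 2·0 + 0·-3 + 1·0 + 1·0 + -2·0 + 0·1 = 0

y = (P0:2, P1:0, P2:1, P3:1, P4:0, P5:-2, P6:0)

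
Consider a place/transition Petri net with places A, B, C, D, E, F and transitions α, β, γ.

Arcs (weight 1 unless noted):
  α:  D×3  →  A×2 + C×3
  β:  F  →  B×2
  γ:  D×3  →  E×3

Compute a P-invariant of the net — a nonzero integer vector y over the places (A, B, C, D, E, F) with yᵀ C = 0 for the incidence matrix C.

y = (A:3, B:0, C:-2, D:0, E:0, F:0)

Incidence matrix C (rows=places, cols=transitions):
        α    β    γ
    A   2    0    0
    B   0    2    0
    C   3    0    0
    D  -3    0   -3
    E   0    0    3
    F   0   -1    0

Candidate y = [3, 0, -2, 0, 0, 0]; check y·C column-wise:
  col α: 3·2 + -2·3 + 0·-3 = 0
  col β: 3·0 + 0·2 + -2·0 + 0·-1 = 0
  col γ: 3·0 + -2·0 + 0·-3 + 0·3 = 0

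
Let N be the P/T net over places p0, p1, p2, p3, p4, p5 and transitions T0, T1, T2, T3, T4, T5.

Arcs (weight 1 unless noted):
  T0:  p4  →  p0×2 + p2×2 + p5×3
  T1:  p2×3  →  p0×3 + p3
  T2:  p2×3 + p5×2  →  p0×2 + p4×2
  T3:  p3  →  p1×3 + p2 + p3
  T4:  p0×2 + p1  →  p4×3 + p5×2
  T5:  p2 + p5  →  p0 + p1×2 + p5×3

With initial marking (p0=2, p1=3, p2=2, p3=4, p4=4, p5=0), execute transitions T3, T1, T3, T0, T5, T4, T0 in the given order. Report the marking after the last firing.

(p0=8, p1=10, p2=4, p3=5, p4=5, p5=10)

step 1: fire T3:  (p0=2, p1=3, p2=2, p3=4, p4=4, p5=0) → (p0=2, p1=6, p2=3, p3=4, p4=4, p5=0)
step 2: fire T1:  (p0=2, p1=6, p2=3, p3=4, p4=4, p5=0) → (p0=5, p1=6, p2=0, p3=5, p4=4, p5=0)
step 3: fire T3:  (p0=5, p1=6, p2=0, p3=5, p4=4, p5=0) → (p0=5, p1=9, p2=1, p3=5, p4=4, p5=0)
step 4: fire T0:  (p0=5, p1=9, p2=1, p3=5, p4=4, p5=0) → (p0=7, p1=9, p2=3, p3=5, p4=3, p5=3)
step 5: fire T5:  (p0=7, p1=9, p2=3, p3=5, p4=3, p5=3) → (p0=8, p1=11, p2=2, p3=5, p4=3, p5=5)
step 6: fire T4:  (p0=8, p1=11, p2=2, p3=5, p4=3, p5=5) → (p0=6, p1=10, p2=2, p3=5, p4=6, p5=7)
step 7: fire T0:  (p0=6, p1=10, p2=2, p3=5, p4=6, p5=7) → (p0=8, p1=10, p2=4, p3=5, p4=5, p5=10)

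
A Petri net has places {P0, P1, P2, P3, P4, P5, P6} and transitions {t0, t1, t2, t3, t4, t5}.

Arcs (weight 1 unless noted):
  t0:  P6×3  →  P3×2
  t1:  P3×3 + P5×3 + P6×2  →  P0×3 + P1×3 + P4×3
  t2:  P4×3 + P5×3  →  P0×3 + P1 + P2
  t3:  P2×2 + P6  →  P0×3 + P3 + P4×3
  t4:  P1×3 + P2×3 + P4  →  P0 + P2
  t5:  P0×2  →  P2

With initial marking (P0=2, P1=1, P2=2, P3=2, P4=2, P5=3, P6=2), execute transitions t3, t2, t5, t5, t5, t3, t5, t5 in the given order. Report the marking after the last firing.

step 1: fire t3:  (P0=2, P1=1, P2=2, P3=2, P4=2, P5=3, P6=2) → (P0=5, P1=1, P2=0, P3=3, P4=5, P5=3, P6=1)
step 2: fire t2:  (P0=5, P1=1, P2=0, P3=3, P4=5, P5=3, P6=1) → (P0=8, P1=2, P2=1, P3=3, P4=2, P5=0, P6=1)
step 3: fire t5:  (P0=8, P1=2, P2=1, P3=3, P4=2, P5=0, P6=1) → (P0=6, P1=2, P2=2, P3=3, P4=2, P5=0, P6=1)
step 4: fire t5:  (P0=6, P1=2, P2=2, P3=3, P4=2, P5=0, P6=1) → (P0=4, P1=2, P2=3, P3=3, P4=2, P5=0, P6=1)
step 5: fire t5:  (P0=4, P1=2, P2=3, P3=3, P4=2, P5=0, P6=1) → (P0=2, P1=2, P2=4, P3=3, P4=2, P5=0, P6=1)
step 6: fire t3:  (P0=2, P1=2, P2=4, P3=3, P4=2, P5=0, P6=1) → (P0=5, P1=2, P2=2, P3=4, P4=5, P5=0, P6=0)
step 7: fire t5:  (P0=5, P1=2, P2=2, P3=4, P4=5, P5=0, P6=0) → (P0=3, P1=2, P2=3, P3=4, P4=5, P5=0, P6=0)
step 8: fire t5:  (P0=3, P1=2, P2=3, P3=4, P4=5, P5=0, P6=0) → (P0=1, P1=2, P2=4, P3=4, P4=5, P5=0, P6=0)

(P0=1, P1=2, P2=4, P3=4, P4=5, P5=0, P6=0)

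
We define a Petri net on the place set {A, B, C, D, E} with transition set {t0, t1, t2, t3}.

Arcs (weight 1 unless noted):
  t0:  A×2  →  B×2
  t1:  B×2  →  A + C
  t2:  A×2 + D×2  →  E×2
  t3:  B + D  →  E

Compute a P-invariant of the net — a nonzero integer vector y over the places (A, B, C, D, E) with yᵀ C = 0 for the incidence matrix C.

Incidence matrix C (rows=places, cols=transitions):
       t0   t1   t2   t3
    A  -2    1   -2    0
    B   2   -2    0   -1
    C   0    1    0    0
    D   0    0   -2   -1
    E   0    0    2    1

Candidate y = [1, 1, 1, -1, 0]; check y·C column-wise:
  col t0: 1·-2 + 1·2 + 1·0 + -1·0 = 0
  col t1: 1·1 + 1·-2 + 1·1 + -1·0 = 0
  col t2: 1·-2 + 1·0 + 1·0 + -1·-2 + 0·2 = 0
  col t3: 1·0 + 1·-1 + 1·0 + -1·-1 + 0·1 = 0

y = (A:1, B:1, C:1, D:-1, E:0)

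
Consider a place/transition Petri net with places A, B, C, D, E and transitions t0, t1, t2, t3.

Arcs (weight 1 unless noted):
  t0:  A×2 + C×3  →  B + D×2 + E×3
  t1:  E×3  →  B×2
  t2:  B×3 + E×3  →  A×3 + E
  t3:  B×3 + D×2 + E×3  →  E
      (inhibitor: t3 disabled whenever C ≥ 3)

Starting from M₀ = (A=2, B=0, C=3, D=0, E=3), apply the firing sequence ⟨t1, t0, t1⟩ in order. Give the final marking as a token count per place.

step 1: fire t1:  (A=2, B=0, C=3, D=0, E=3) → (A=2, B=2, C=3, D=0, E=0)
step 2: fire t0:  (A=2, B=2, C=3, D=0, E=0) → (A=0, B=3, C=0, D=2, E=3)
step 3: fire t1:  (A=0, B=3, C=0, D=2, E=3) → (A=0, B=5, C=0, D=2, E=0)

(A=0, B=5, C=0, D=2, E=0)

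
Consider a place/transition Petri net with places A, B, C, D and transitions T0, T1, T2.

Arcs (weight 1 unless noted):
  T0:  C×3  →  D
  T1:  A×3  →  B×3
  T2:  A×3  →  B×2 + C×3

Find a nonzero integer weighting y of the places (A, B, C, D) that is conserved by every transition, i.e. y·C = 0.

y = (A:3, B:3, C:1, D:3)

Incidence matrix C (rows=places, cols=transitions):
       T0   T1   T2
    A   0   -3   -3
    B   0    3    2
    C  -3    0    3
    D   1    0    0

Candidate y = [3, 3, 1, 3]; check y·C column-wise:
  col T0: 3·0 + 3·0 + 1·-3 + 3·1 = 0
  col T1: 3·-3 + 3·3 + 1·0 + 3·0 = 0
  col T2: 3·-3 + 3·2 + 1·3 + 3·0 = 0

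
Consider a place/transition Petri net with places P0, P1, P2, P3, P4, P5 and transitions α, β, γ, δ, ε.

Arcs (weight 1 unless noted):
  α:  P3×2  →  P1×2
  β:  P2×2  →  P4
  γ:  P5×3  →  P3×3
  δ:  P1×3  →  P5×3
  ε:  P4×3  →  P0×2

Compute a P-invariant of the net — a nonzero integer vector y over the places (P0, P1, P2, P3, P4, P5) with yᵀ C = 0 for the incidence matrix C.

Incidence matrix C (rows=places, cols=transitions):
        α    β    γ    δ    ε
   P0   0    0    0    0    2
   P1   2    0    0   -3    0
   P2   0   -2    0    0    0
   P3  -2    0    3    0    0
   P4   0    1    0    0   -3
   P5   0    0   -3    3    0

Candidate y = [3, 0, 1, 0, 2, 0]; check y·C column-wise:
  col α: 3·0 + 0·2 + 1·0 + 0·-2 + 2·0 = 0
  col β: 3·0 + 1·-2 + 2·1 = 0
  col γ: 3·0 + 1·0 + 0·3 + 2·0 + 0·-3 = 0
  col δ: 3·0 + 0·-3 + 1·0 + 2·0 + 0·3 = 0
  col ε: 3·2 + 1·0 + 2·-3 = 0

y = (P0:3, P1:0, P2:1, P3:0, P4:2, P5:0)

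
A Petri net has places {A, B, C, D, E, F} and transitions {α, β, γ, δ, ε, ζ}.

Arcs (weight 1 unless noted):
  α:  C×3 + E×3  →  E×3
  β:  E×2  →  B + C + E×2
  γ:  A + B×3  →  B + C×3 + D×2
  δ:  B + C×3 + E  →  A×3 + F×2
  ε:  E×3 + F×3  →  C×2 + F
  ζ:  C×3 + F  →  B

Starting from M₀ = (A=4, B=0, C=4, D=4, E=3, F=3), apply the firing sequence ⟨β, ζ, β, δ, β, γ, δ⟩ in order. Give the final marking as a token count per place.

(A=9, B=0, C=1, D=6, E=1, F=6)

step 1: fire β:  (A=4, B=0, C=4, D=4, E=3, F=3) → (A=4, B=1, C=5, D=4, E=3, F=3)
step 2: fire ζ:  (A=4, B=1, C=5, D=4, E=3, F=3) → (A=4, B=2, C=2, D=4, E=3, F=2)
step 3: fire β:  (A=4, B=2, C=2, D=4, E=3, F=2) → (A=4, B=3, C=3, D=4, E=3, F=2)
step 4: fire δ:  (A=4, B=3, C=3, D=4, E=3, F=2) → (A=7, B=2, C=0, D=4, E=2, F=4)
step 5: fire β:  (A=7, B=2, C=0, D=4, E=2, F=4) → (A=7, B=3, C=1, D=4, E=2, F=4)
step 6: fire γ:  (A=7, B=3, C=1, D=4, E=2, F=4) → (A=6, B=1, C=4, D=6, E=2, F=4)
step 7: fire δ:  (A=6, B=1, C=4, D=6, E=2, F=4) → (A=9, B=0, C=1, D=6, E=1, F=6)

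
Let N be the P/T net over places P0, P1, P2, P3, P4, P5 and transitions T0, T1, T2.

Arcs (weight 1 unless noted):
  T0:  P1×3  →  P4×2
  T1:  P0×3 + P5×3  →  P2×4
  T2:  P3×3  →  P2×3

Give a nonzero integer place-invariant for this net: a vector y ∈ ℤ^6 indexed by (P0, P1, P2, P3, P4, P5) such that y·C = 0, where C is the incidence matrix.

Incidence matrix C (rows=places, cols=transitions):
       T0   T1   T2
   P0   0   -3    0
   P1  -3    0    0
   P2   0    4    3
   P3   0    0   -3
   P4   2    0    0
   P5   0   -3    0

Candidate y = [4, 0, 3, 3, 0, 0]; check y·C column-wise:
  col T0: 4·0 + 0·-3 + 3·0 + 3·0 + 0·2 = 0
  col T1: 4·-3 + 3·4 + 3·0 + 0·-3 = 0
  col T2: 4·0 + 3·3 + 3·-3 = 0

y = (P0:4, P1:0, P2:3, P3:3, P4:0, P5:0)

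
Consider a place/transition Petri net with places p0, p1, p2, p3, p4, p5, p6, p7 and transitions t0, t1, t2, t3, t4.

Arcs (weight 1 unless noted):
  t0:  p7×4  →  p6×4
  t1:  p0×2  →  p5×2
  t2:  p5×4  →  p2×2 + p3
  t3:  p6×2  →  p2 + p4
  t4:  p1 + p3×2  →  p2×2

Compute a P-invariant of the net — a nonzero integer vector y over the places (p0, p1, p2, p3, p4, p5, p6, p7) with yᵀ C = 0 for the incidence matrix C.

Incidence matrix C (rows=places, cols=transitions):
       t0   t1   t2   t3   t4
   p0   0   -2    0    0    0
   p1   0    0    0    0   -1
   p2   0    0    2    1    2
   p3   0    0    1    0   -2
   p4   0    0    0    1    0
   p5   0    2   -4    0    0
   p6   4    0    0   -2    0
   p7  -4    0    0    0    0

Candidate y = [0, 6, 1, -2, -1, 0, 0, 0]; check y·C column-wise:
  col t0: 6·0 + 1·0 + -2·0 + -1·0 + 0·4 + 0·-4 = 0
  col t1: 0·-2 + 6·0 + 1·0 + -2·0 + -1·0 + 0·2 = 0
  col t2: 6·0 + 1·2 + -2·1 + -1·0 + 0·-4 = 0
  col t3: 6·0 + 1·1 + -2·0 + -1·1 + 0·-2 = 0
  col t4: 6·-1 + 1·2 + -2·-2 + -1·0 = 0

y = (p0:0, p1:6, p2:1, p3:-2, p4:-1, p5:0, p6:0, p7:0)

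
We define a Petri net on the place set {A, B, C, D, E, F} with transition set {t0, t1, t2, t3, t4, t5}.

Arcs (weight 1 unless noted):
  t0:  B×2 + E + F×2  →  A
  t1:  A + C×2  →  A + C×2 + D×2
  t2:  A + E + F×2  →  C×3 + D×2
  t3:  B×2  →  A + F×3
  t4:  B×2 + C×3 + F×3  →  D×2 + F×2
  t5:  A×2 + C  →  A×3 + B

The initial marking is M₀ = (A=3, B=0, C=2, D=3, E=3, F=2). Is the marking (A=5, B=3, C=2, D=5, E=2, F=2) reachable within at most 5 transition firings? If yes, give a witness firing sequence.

depth 0: 1 marking
depth 1: 4 markings reached so far
depth 2: 9 markings reached so far
depth 3: 17 markings reached so far
depth 4: 27 markings reached so far
depth 5: 40 markings reached so far
target is not among the 40 markings reachable within 5 steps

NO — not reachable within 5 firings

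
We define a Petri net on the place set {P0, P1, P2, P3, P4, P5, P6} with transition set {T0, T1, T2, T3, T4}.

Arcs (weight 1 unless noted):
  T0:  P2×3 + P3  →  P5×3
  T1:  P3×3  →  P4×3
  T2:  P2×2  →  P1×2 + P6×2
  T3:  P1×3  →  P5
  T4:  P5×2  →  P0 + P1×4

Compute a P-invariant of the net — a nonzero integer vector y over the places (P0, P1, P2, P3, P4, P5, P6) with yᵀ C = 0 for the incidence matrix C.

y = (P0:2, P1:1, P2:1, P3:6, P4:6, P5:3, P6:0)

Incidence matrix C (rows=places, cols=transitions):
       T0   T1   T2   T3   T4
   P0   0    0    0    0    1
   P1   0    0    2   -3    4
   P2  -3    0   -2    0    0
   P3  -1   -3    0    0    0
   P4   0    3    0    0    0
   P5   3    0    0    1   -2
   P6   0    0    2    0    0

Candidate y = [2, 1, 1, 6, 6, 3, 0]; check y·C column-wise:
  col T0: 2·0 + 1·0 + 1·-3 + 6·-1 + 6·0 + 3·3 = 0
  col T1: 2·0 + 1·0 + 1·0 + 6·-3 + 6·3 + 3·0 = 0
  col T2: 2·0 + 1·2 + 1·-2 + 6·0 + 6·0 + 3·0 + 0·2 = 0
  col T3: 2·0 + 1·-3 + 1·0 + 6·0 + 6·0 + 3·1 = 0
  col T4: 2·1 + 1·4 + 1·0 + 6·0 + 6·0 + 3·-2 = 0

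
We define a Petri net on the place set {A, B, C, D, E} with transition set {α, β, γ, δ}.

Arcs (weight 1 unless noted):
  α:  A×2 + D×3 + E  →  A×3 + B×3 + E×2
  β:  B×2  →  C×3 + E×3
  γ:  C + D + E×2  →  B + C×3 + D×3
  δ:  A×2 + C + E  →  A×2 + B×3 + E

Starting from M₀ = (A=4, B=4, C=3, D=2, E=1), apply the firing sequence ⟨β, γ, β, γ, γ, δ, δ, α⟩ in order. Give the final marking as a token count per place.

step 1: fire β:  (A=4, B=4, C=3, D=2, E=1) → (A=4, B=2, C=6, D=2, E=4)
step 2: fire γ:  (A=4, B=2, C=6, D=2, E=4) → (A=4, B=3, C=8, D=4, E=2)
step 3: fire β:  (A=4, B=3, C=8, D=4, E=2) → (A=4, B=1, C=11, D=4, E=5)
step 4: fire γ:  (A=4, B=1, C=11, D=4, E=5) → (A=4, B=2, C=13, D=6, E=3)
step 5: fire γ:  (A=4, B=2, C=13, D=6, E=3) → (A=4, B=3, C=15, D=8, E=1)
step 6: fire δ:  (A=4, B=3, C=15, D=8, E=1) → (A=4, B=6, C=14, D=8, E=1)
step 7: fire δ:  (A=4, B=6, C=14, D=8, E=1) → (A=4, B=9, C=13, D=8, E=1)
step 8: fire α:  (A=4, B=9, C=13, D=8, E=1) → (A=5, B=12, C=13, D=5, E=2)

(A=5, B=12, C=13, D=5, E=2)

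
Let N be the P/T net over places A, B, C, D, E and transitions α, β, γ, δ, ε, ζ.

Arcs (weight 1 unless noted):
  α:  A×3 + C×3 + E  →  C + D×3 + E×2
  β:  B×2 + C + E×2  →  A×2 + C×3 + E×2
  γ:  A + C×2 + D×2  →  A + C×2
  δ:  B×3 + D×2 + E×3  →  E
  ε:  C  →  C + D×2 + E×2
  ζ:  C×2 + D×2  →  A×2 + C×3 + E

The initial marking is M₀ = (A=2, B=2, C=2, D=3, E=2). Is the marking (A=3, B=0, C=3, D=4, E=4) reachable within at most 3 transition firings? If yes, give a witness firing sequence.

YES — reachable via ⟨β, α, ζ⟩ (3 firings)

step 1: fire β:  (A=2, B=2, C=2, D=3, E=2) → (A=4, B=0, C=4, D=3, E=2)
step 2: fire α:  (A=4, B=0, C=4, D=3, E=2) → (A=1, B=0, C=2, D=6, E=3)
step 3: fire ζ:  (A=1, B=0, C=2, D=6, E=3) → (A=3, B=0, C=3, D=4, E=4)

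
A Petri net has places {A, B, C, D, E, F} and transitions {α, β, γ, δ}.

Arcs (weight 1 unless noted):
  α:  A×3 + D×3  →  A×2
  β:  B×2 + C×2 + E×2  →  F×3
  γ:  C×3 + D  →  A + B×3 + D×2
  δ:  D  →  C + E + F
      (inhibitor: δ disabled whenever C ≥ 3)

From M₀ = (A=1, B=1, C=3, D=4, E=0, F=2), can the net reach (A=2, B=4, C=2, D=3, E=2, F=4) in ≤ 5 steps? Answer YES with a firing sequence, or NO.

step 1: fire γ:  (A=1, B=1, C=3, D=4, E=0, F=2) → (A=2, B=4, C=0, D=5, E=0, F=2)
step 2: fire δ:  (A=2, B=4, C=0, D=5, E=0, F=2) → (A=2, B=4, C=1, D=4, E=1, F=3)
step 3: fire δ:  (A=2, B=4, C=1, D=4, E=1, F=3) → (A=2, B=4, C=2, D=3, E=2, F=4)

YES — reachable via ⟨γ, δ, δ⟩ (3 firings)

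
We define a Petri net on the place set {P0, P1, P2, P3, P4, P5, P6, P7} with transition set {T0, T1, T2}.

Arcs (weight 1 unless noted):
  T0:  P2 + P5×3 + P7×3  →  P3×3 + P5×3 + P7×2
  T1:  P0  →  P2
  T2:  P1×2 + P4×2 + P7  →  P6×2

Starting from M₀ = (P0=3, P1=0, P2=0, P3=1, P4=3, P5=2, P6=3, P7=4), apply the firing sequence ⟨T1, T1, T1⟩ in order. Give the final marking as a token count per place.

(P0=0, P1=0, P2=3, P3=1, P4=3, P5=2, P6=3, P7=4)

step 1: fire T1:  (P0=3, P1=0, P2=0, P3=1, P4=3, P5=2, P6=3, P7=4) → (P0=2, P1=0, P2=1, P3=1, P4=3, P5=2, P6=3, P7=4)
step 2: fire T1:  (P0=2, P1=0, P2=1, P3=1, P4=3, P5=2, P6=3, P7=4) → (P0=1, P1=0, P2=2, P3=1, P4=3, P5=2, P6=3, P7=4)
step 3: fire T1:  (P0=1, P1=0, P2=2, P3=1, P4=3, P5=2, P6=3, P7=4) → (P0=0, P1=0, P2=3, P3=1, P4=3, P5=2, P6=3, P7=4)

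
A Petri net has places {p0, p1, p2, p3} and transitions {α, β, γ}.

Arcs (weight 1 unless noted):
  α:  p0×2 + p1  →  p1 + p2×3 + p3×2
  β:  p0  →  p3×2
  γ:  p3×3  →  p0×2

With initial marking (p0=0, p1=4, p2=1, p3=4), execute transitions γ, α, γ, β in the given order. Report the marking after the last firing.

(p0=1, p1=4, p2=4, p3=2)

step 1: fire γ:  (p0=0, p1=4, p2=1, p3=4) → (p0=2, p1=4, p2=1, p3=1)
step 2: fire α:  (p0=2, p1=4, p2=1, p3=1) → (p0=0, p1=4, p2=4, p3=3)
step 3: fire γ:  (p0=0, p1=4, p2=4, p3=3) → (p0=2, p1=4, p2=4, p3=0)
step 4: fire β:  (p0=2, p1=4, p2=4, p3=0) → (p0=1, p1=4, p2=4, p3=2)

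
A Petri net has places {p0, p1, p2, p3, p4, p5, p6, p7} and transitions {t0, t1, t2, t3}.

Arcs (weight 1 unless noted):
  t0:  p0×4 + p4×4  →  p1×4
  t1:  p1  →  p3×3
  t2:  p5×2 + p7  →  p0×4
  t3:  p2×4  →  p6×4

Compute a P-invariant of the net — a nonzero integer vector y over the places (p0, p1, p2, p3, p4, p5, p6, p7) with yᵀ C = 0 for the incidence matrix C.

Incidence matrix C (rows=places, cols=transitions):
       t0   t1   t2   t3
   p0  -4    0    4    0
   p1   4   -1    0    0
   p2   0    0    0   -4
   p3   0    3    0    0
   p4  -4    0    0    0
   p5   0    0   -2    0
   p6   0    0    0    4
   p7   0    0   -1    0

Candidate y = [0, 3, 0, 1, 3, 0, 0, 0]; check y·C column-wise:
  col t0: 0·-4 + 3·4 + 1·0 + 3·-4 = 0
  col t1: 3·-1 + 1·3 + 3·0 = 0
  col t2: 0·4 + 3·0 + 1·0 + 3·0 + 0·-2 + 0·-1 = 0
  col t3: 3·0 + 0·-4 + 1·0 + 3·0 + 0·4 = 0

y = (p0:0, p1:3, p2:0, p3:1, p4:3, p5:0, p6:0, p7:0)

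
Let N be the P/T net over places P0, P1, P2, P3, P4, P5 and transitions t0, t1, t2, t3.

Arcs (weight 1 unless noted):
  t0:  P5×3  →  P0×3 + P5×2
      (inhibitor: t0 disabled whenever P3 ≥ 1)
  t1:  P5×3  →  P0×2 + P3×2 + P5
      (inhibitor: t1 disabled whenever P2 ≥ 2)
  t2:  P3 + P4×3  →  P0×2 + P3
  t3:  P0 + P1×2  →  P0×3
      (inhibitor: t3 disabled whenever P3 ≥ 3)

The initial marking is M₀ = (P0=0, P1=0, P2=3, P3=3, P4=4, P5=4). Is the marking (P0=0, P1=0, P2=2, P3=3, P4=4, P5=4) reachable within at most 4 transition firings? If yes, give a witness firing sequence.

depth 0: 1 marking
depth 1: 2 markings reached so far
depth 2: 2 markings reached so far
(frontier empty at depth 2; search complete)
target is not among the 2 markings reachable within 4 steps

NO — not reachable within 4 firings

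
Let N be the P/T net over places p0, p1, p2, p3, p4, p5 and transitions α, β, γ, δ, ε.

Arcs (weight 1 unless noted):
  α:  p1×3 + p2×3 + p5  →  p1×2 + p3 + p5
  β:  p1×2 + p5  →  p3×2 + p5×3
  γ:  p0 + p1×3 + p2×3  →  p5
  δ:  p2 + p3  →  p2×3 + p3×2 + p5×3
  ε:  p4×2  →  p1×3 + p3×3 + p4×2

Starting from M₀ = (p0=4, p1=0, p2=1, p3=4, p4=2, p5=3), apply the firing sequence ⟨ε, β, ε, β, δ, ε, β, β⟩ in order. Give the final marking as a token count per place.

(p0=4, p1=1, p2=3, p3=22, p4=2, p5=14)

step 1: fire ε:  (p0=4, p1=0, p2=1, p3=4, p4=2, p5=3) → (p0=4, p1=3, p2=1, p3=7, p4=2, p5=3)
step 2: fire β:  (p0=4, p1=3, p2=1, p3=7, p4=2, p5=3) → (p0=4, p1=1, p2=1, p3=9, p4=2, p5=5)
step 3: fire ε:  (p0=4, p1=1, p2=1, p3=9, p4=2, p5=5) → (p0=4, p1=4, p2=1, p3=12, p4=2, p5=5)
step 4: fire β:  (p0=4, p1=4, p2=1, p3=12, p4=2, p5=5) → (p0=4, p1=2, p2=1, p3=14, p4=2, p5=7)
step 5: fire δ:  (p0=4, p1=2, p2=1, p3=14, p4=2, p5=7) → (p0=4, p1=2, p2=3, p3=15, p4=2, p5=10)
step 6: fire ε:  (p0=4, p1=2, p2=3, p3=15, p4=2, p5=10) → (p0=4, p1=5, p2=3, p3=18, p4=2, p5=10)
step 7: fire β:  (p0=4, p1=5, p2=3, p3=18, p4=2, p5=10) → (p0=4, p1=3, p2=3, p3=20, p4=2, p5=12)
step 8: fire β:  (p0=4, p1=3, p2=3, p3=20, p4=2, p5=12) → (p0=4, p1=1, p2=3, p3=22, p4=2, p5=14)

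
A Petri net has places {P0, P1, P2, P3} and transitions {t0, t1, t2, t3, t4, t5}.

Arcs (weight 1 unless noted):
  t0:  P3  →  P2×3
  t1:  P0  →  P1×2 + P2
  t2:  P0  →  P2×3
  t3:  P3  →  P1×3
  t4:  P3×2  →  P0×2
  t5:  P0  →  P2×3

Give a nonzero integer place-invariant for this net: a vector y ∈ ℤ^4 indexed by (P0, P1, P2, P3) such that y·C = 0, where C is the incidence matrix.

Incidence matrix C (rows=places, cols=transitions):
       t0   t1   t2   t3   t4   t5
   P0   0   -1   -1    0    2   -1
   P1   0    2    0    3    0    0
   P2   3    1    3    0    0    3
   P3  -1    0    0   -1   -2    0

Candidate y = [3, 1, 1, 3]; check y·C column-wise:
  col t0: 3·0 + 1·0 + 1·3 + 3·-1 = 0
  col t1: 3·-1 + 1·2 + 1·1 + 3·0 = 0
  col t2: 3·-1 + 1·0 + 1·3 + 3·0 = 0
  col t3: 3·0 + 1·3 + 1·0 + 3·-1 = 0
  col t4: 3·2 + 1·0 + 1·0 + 3·-2 = 0
  col t5: 3·-1 + 1·0 + 1·3 + 3·0 = 0

y = (P0:3, P1:1, P2:1, P3:3)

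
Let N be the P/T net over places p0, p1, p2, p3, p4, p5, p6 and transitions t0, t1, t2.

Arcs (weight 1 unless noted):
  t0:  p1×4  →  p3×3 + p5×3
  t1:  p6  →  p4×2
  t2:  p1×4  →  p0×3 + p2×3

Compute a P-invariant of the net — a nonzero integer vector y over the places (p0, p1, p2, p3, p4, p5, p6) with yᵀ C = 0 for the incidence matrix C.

Incidence matrix C (rows=places, cols=transitions):
       t0   t1   t2
   p0   0    0    3
   p1  -4    0   -4
   p2   0    0    3
   p3   3    0    0
   p4   0    2    0
   p5   3    0    0
   p6   0   -1    0

Candidate y = [1, 0, -1, 0, 0, 0, 0]; check y·C column-wise:
  col t0: 1·0 + 0·-4 + -1·0 + 0·3 + 0·3 = 0
  col t1: 1·0 + -1·0 + 0·2 + 0·-1 = 0
  col t2: 1·3 + 0·-4 + -1·3 = 0

y = (p0:1, p1:0, p2:-1, p3:0, p4:0, p5:0, p6:0)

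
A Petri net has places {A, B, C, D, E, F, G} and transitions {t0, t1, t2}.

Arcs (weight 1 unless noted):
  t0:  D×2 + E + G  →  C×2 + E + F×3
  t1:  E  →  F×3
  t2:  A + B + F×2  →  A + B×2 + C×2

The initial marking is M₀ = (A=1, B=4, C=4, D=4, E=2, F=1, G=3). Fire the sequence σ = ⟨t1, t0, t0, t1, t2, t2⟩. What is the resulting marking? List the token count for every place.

step 1: fire t1:  (A=1, B=4, C=4, D=4, E=2, F=1, G=3) → (A=1, B=4, C=4, D=4, E=1, F=4, G=3)
step 2: fire t0:  (A=1, B=4, C=4, D=4, E=1, F=4, G=3) → (A=1, B=4, C=6, D=2, E=1, F=7, G=2)
step 3: fire t0:  (A=1, B=4, C=6, D=2, E=1, F=7, G=2) → (A=1, B=4, C=8, D=0, E=1, F=10, G=1)
step 4: fire t1:  (A=1, B=4, C=8, D=0, E=1, F=10, G=1) → (A=1, B=4, C=8, D=0, E=0, F=13, G=1)
step 5: fire t2:  (A=1, B=4, C=8, D=0, E=0, F=13, G=1) → (A=1, B=5, C=10, D=0, E=0, F=11, G=1)
step 6: fire t2:  (A=1, B=5, C=10, D=0, E=0, F=11, G=1) → (A=1, B=6, C=12, D=0, E=0, F=9, G=1)

(A=1, B=6, C=12, D=0, E=0, F=9, G=1)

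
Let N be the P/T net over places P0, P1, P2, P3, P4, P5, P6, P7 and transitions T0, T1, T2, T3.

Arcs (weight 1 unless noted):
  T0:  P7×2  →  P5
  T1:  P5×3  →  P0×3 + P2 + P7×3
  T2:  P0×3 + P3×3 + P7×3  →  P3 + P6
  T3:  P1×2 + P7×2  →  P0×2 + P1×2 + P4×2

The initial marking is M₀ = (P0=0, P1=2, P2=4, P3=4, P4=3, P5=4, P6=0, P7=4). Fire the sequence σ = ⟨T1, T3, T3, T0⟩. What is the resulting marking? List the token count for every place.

step 1: fire T1:  (P0=0, P1=2, P2=4, P3=4, P4=3, P5=4, P6=0, P7=4) → (P0=3, P1=2, P2=5, P3=4, P4=3, P5=1, P6=0, P7=7)
step 2: fire T3:  (P0=3, P1=2, P2=5, P3=4, P4=3, P5=1, P6=0, P7=7) → (P0=5, P1=2, P2=5, P3=4, P4=5, P5=1, P6=0, P7=5)
step 3: fire T3:  (P0=5, P1=2, P2=5, P3=4, P4=5, P5=1, P6=0, P7=5) → (P0=7, P1=2, P2=5, P3=4, P4=7, P5=1, P6=0, P7=3)
step 4: fire T0:  (P0=7, P1=2, P2=5, P3=4, P4=7, P5=1, P6=0, P7=3) → (P0=7, P1=2, P2=5, P3=4, P4=7, P5=2, P6=0, P7=1)

(P0=7, P1=2, P2=5, P3=4, P4=7, P5=2, P6=0, P7=1)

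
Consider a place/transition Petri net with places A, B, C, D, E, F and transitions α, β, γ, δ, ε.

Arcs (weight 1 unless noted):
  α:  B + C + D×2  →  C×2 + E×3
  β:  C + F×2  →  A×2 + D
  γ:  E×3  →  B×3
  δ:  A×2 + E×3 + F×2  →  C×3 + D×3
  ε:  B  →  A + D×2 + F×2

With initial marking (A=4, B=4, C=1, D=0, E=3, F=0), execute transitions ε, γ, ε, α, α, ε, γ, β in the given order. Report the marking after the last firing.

step 1: fire ε:  (A=4, B=4, C=1, D=0, E=3, F=0) → (A=5, B=3, C=1, D=2, E=3, F=2)
step 2: fire γ:  (A=5, B=3, C=1, D=2, E=3, F=2) → (A=5, B=6, C=1, D=2, E=0, F=2)
step 3: fire ε:  (A=5, B=6, C=1, D=2, E=0, F=2) → (A=6, B=5, C=1, D=4, E=0, F=4)
step 4: fire α:  (A=6, B=5, C=1, D=4, E=0, F=4) → (A=6, B=4, C=2, D=2, E=3, F=4)
step 5: fire α:  (A=6, B=4, C=2, D=2, E=3, F=4) → (A=6, B=3, C=3, D=0, E=6, F=4)
step 6: fire ε:  (A=6, B=3, C=3, D=0, E=6, F=4) → (A=7, B=2, C=3, D=2, E=6, F=6)
step 7: fire γ:  (A=7, B=2, C=3, D=2, E=6, F=6) → (A=7, B=5, C=3, D=2, E=3, F=6)
step 8: fire β:  (A=7, B=5, C=3, D=2, E=3, F=6) → (A=9, B=5, C=2, D=3, E=3, F=4)

(A=9, B=5, C=2, D=3, E=3, F=4)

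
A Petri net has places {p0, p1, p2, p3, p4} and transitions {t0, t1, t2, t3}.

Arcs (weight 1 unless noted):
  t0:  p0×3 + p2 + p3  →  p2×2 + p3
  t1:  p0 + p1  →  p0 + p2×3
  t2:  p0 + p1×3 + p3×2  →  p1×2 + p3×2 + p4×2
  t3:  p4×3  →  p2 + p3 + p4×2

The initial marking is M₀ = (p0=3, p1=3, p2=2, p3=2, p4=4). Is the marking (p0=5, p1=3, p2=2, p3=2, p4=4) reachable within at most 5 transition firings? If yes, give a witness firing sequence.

depth 0: 1 marking
depth 1: 5 markings reached so far
depth 2: 12 markings reached so far
depth 3: 21 markings reached so far
depth 4: 29 markings reached so far
depth 5: 35 markings reached so far
target is not among the 35 markings reachable within 5 steps

NO — not reachable within 5 firings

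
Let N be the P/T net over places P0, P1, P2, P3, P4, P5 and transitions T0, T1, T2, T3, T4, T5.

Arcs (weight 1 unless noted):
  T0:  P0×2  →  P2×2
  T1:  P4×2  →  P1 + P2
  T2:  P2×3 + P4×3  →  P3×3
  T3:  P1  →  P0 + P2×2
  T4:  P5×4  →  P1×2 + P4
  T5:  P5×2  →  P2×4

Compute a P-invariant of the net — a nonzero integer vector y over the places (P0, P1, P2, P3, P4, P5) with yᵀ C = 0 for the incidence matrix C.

y = (P0:1, P1:3, P2:1, P3:3, P4:2, P5:2)

Incidence matrix C (rows=places, cols=transitions):
       T0   T1   T2   T3   T4   T5
   P0  -2    0    0    1    0    0
   P1   0    1    0   -1    2    0
   P2   2    1   -3    2    0    4
   P3   0    0    3    0    0    0
   P4   0   -2   -3    0    1    0
   P5   0    0    0    0   -4   -2

Candidate y = [1, 3, 1, 3, 2, 2]; check y·C column-wise:
  col T0: 1·-2 + 3·0 + 1·2 + 3·0 + 2·0 + 2·0 = 0
  col T1: 1·0 + 3·1 + 1·1 + 3·0 + 2·-2 + 2·0 = 0
  col T2: 1·0 + 3·0 + 1·-3 + 3·3 + 2·-3 + 2·0 = 0
  col T3: 1·1 + 3·-1 + 1·2 + 3·0 + 2·0 + 2·0 = 0
  col T4: 1·0 + 3·2 + 1·0 + 3·0 + 2·1 + 2·-4 = 0
  col T5: 1·0 + 3·0 + 1·4 + 3·0 + 2·0 + 2·-2 = 0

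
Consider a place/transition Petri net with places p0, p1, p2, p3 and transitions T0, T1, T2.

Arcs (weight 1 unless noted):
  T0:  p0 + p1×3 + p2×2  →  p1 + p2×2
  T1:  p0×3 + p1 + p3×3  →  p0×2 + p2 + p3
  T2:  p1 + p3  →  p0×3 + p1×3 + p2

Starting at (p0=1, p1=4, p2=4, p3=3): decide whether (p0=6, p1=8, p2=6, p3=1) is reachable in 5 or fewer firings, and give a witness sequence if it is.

depth 0: 1 marking
depth 1: 3 markings reached so far
depth 2: 5 markings reached so far
depth 3: 8 markings reached so far
depth 4: 10 markings reached so far
depth 5: 12 markings reached so far
target is not among the 12 markings reachable within 5 steps

NO — not reachable within 5 firings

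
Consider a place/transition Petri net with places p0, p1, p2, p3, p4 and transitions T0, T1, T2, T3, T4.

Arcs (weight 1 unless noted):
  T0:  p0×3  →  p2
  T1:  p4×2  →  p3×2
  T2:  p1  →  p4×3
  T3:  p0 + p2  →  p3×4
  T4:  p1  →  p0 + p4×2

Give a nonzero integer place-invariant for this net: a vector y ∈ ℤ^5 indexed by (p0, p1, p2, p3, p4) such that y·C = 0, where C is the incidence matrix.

Incidence matrix C (rows=places, cols=transitions):
       T0   T1   T2   T3   T4
   p0  -3    0    0   -1    1
   p1   0    0   -1    0   -1
   p2   1    0    0   -1    0
   p3   0    2    0    4    0
   p4   0   -2    3    0    2

Candidate y = [1, 3, 3, 1, 1]; check y·C column-wise:
  col T0: 1·-3 + 3·0 + 3·1 + 1·0 + 1·0 = 0
  col T1: 1·0 + 3·0 + 3·0 + 1·2 + 1·-2 = 0
  col T2: 1·0 + 3·-1 + 3·0 + 1·0 + 1·3 = 0
  col T3: 1·-1 + 3·0 + 3·-1 + 1·4 + 1·0 = 0
  col T4: 1·1 + 3·-1 + 3·0 + 1·0 + 1·2 = 0

y = (p0:1, p1:3, p2:3, p3:1, p4:1)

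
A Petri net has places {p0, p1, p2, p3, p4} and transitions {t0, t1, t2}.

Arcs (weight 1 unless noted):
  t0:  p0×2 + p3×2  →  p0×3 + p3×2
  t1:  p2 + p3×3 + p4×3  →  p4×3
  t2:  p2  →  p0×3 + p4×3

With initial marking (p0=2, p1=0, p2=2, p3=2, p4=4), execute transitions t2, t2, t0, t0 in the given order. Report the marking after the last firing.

(p0=10, p1=0, p2=0, p3=2, p4=10)

step 1: fire t2:  (p0=2, p1=0, p2=2, p3=2, p4=4) → (p0=5, p1=0, p2=1, p3=2, p4=7)
step 2: fire t2:  (p0=5, p1=0, p2=1, p3=2, p4=7) → (p0=8, p1=0, p2=0, p3=2, p4=10)
step 3: fire t0:  (p0=8, p1=0, p2=0, p3=2, p4=10) → (p0=9, p1=0, p2=0, p3=2, p4=10)
step 4: fire t0:  (p0=9, p1=0, p2=0, p3=2, p4=10) → (p0=10, p1=0, p2=0, p3=2, p4=10)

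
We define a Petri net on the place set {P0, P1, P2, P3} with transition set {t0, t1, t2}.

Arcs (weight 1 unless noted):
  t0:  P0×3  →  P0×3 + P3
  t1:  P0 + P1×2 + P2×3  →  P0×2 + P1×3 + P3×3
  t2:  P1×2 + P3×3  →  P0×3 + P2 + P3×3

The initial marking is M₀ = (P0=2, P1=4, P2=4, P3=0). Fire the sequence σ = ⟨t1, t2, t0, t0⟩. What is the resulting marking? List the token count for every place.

step 1: fire t1:  (P0=2, P1=4, P2=4, P3=0) → (P0=3, P1=5, P2=1, P3=3)
step 2: fire t2:  (P0=3, P1=5, P2=1, P3=3) → (P0=6, P1=3, P2=2, P3=3)
step 3: fire t0:  (P0=6, P1=3, P2=2, P3=3) → (P0=6, P1=3, P2=2, P3=4)
step 4: fire t0:  (P0=6, P1=3, P2=2, P3=4) → (P0=6, P1=3, P2=2, P3=5)

(P0=6, P1=3, P2=2, P3=5)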